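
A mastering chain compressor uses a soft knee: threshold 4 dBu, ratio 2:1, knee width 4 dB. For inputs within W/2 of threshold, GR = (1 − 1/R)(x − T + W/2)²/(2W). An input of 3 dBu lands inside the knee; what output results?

2.9375 dBu

x − T + W/2 = 3 − 4 + 2 = 1.
GR = (1 − 1/2) × 1² / 8 = 0.5 × 1 / 8 = 0.0625 dB.
Output = 3 − 0.0625 = 2.9375 dBu.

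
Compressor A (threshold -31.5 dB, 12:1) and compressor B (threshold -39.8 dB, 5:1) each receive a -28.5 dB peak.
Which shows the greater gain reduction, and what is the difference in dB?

A: GR = 3 − 3/12 = 2.75 dB.
B: GR = 11.3 − 11.3/5 = 9.04 dB.
Difference: 6.29 dB in favour of B.

B, by 6.29 dB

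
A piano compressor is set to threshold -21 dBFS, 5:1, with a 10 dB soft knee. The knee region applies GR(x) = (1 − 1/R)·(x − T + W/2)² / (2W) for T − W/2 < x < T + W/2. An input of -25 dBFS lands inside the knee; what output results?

x − T + W/2 = -25 − (-21) + 5 = 1.
GR = (1 − 1/5) × 1² / 20 = 0.8 × 1 / 20 = 0.04 dB.
Output = -25 − 0.04 = -25.04 dBFS.

-25.04 dBFS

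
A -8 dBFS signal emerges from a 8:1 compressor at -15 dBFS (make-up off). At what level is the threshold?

-16 dBFS

Input is 8 dB above T (since output overshoot × R = input overshoot: (-15 − T)·8 = -8 − T gives T = -16 dBFS).
Check: -16 + (-8 − (-16))/8 = -16 + 1 = -15 dBFS. ✓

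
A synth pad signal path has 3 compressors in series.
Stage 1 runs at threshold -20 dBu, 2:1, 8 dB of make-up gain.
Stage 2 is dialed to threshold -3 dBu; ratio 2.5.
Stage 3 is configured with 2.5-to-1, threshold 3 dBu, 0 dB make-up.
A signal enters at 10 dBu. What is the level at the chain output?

Stage 1: 30 dB above -20 dBu, reduced 2:1 to 15 dB above → -5 dBu; +8 dB make-up → 3 dBu.
Stage 2: 6 dB above -3 dBu, reduced 2.5:1 to 2.4 dB above → -0.6 dBu.
Stage 3: -0.6 dBu ≤ 3 dBu, so stage 3 doesn't engage; output -0.6 dBu.

-0.6 dBu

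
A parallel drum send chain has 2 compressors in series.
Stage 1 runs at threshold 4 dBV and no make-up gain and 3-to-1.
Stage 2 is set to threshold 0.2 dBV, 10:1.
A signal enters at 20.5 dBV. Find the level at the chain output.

Stage 1: overshoot 16.5 dB → 16.5/3 = 5.5 dB → 9.5 dBV.
Stage 2: 9.5 dBV is 9.3 dB over 0.2 dBV; at 10:1 that becomes 0.93 dB over, giving 1.13 dBV.

1.13 dBV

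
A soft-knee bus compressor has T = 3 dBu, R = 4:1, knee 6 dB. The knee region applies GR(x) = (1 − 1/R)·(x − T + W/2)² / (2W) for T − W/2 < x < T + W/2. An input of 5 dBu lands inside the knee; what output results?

3.4375 dBu

x − T + W/2 = 5 − 3 + 3 = 5.
GR = (1 − 1/4) × 5² / 12 = 0.75 × 25 / 12 = 1.5625 dB.
Output = 5 − 1.5625 = 3.4375 dBu.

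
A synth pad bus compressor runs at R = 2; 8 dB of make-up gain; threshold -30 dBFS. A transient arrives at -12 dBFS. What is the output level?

The input is 18 dB above the -30 dBFS threshold.
At 2:1 the overshoot is divided by 2, leaving 9 dB above threshold.
That puts the output at -21 dBFS; make-up adds 8 dB, giving -13 dBFS.

-13 dBFS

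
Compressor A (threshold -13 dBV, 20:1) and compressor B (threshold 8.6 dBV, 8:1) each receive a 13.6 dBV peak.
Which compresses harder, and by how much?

A, by 20.895 dB

A: overshoot 26.6 dB → output overshoot 1.33 dB → GR 25.27 dB.
B: overshoot 5 dB → output overshoot 0.625 dB → GR 4.375 dB.
A applies 20.895 dB more gain reduction.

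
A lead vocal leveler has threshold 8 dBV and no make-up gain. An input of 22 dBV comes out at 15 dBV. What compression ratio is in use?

2:1

Input overshoot = 22 − 8 = 14 dB; output overshoot = 15 − 8 = 7 dB.
Ratio = 14 / 7 = 2.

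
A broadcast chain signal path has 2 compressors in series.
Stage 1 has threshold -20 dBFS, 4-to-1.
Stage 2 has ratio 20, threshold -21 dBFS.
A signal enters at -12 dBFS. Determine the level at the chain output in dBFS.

-20.85 dBFS

Stage 1: 8 dB above -20 dBFS, reduced 4:1 to 2 dB above → -18 dBFS.
Stage 2: overshoot 3 dB → 3/20 = 0.15 dB → -20.85 dBFS.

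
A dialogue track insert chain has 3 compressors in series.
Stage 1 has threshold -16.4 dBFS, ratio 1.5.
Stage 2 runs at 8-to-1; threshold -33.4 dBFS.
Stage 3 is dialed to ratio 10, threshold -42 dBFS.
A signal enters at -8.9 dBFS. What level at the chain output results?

-40.865 dBFS

Stage 1: overshoot 7.5 dB → 7.5/1.5 = 5 dB → -11.4 dBFS.
Stage 2: overshoot 22 dB → 22/8 = 2.75 dB → -30.65 dBFS.
Stage 3: 11.35 dB above -42 dBFS, reduced 10:1 to 1.135 dB above → -40.865 dBFS.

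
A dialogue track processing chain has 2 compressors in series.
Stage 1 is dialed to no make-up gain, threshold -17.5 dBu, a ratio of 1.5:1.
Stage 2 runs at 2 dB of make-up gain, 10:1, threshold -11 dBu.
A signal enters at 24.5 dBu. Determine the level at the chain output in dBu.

Stage 1: 24.5 dBu is 42 dB over -17.5 dBu; at 1.5:1 that becomes 28 dB over, giving 10.5 dBu.
Stage 2: overshoot 21.5 dB → 21.5/10 = 2.15 dB → -8.85 dBu; +2 dB make-up → -6.85 dBu.

-6.85 dBu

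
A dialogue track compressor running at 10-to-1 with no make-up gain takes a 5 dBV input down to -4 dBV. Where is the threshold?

-5 dBV

Let T be the threshold. Output overshoot = (input overshoot)/R, so -4 − T = (5 − T)/10.
10·(-4 − T) = 5 − T → 9·T = -40 − 5 = -45.
T = -45/9 = -5 dBV.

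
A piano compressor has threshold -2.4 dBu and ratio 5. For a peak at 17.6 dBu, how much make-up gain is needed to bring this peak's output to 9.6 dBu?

8 dB

Overshoot 20 dB → 20/5 = 4 dB after compression, so the compressed level is -2.4 + 4 = 1.6 dBu.
Make-up = target − compressed = 9.6 − 1.6 = 8 dB.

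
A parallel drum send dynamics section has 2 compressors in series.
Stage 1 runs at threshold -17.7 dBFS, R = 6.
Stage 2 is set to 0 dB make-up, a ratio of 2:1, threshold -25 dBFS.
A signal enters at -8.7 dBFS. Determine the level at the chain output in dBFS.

Stage 1: 9 dB above -17.7 dBFS, reduced 6:1 to 1.5 dB above → -16.2 dBFS.
Stage 2: -16.2 dBFS is 8.8 dB over -25 dBFS; at 2:1 that becomes 4.4 dB over, giving -20.6 dBFS.

-20.6 dBFS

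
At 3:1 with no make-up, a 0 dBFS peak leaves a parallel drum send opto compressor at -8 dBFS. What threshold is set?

-12 dBFS

Input is 12 dB above T (since output overshoot × R = input overshoot: (-8 − T)·3 = 0 − T gives T = -12 dBFS).
Check: -12 + (0 − (-12))/3 = -12 + 4 = -8 dBFS. ✓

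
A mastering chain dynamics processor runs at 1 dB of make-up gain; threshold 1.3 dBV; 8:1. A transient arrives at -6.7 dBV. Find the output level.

-6.7 dBV is 8 dB below the 1.3 dBV threshold, so no gain reduction is applied.
Make-up gain adds 1 dB: -6.7 + 1 = -5.7 dBV.

-5.7 dBV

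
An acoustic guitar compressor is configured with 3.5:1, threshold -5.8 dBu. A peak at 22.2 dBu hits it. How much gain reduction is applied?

The signal is 28 dB above threshold.
After 3.5:1 compression the overshoot becomes 28/3.5 = 8 dB.
Gain reduction = 28 − 8 = 20 dB.

20 dB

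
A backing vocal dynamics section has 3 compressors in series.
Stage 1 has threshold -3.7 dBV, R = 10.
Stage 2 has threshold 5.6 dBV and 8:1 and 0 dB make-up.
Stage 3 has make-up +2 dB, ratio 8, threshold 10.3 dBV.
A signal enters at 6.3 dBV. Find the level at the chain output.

Stage 1: 10 dB above -3.7 dBV, reduced 10:1 to 1 dB above → -2.7 dBV.
Stage 2: -2.7 dBV ≤ 5.6 dBV, so stage 2 doesn't engage; output -2.7 dBV.
Stage 3: -2.7 dBV ≤ 10.3 dBV, so stage 3 doesn't engage; make-up brings it to -0.7 dBV.

-0.7 dBV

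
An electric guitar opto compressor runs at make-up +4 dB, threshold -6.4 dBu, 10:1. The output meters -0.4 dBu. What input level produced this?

Before make-up, the level was -0.4 − 4 = -4.4 dBu.
Post-compression overshoot = -4.4 − (-6.4) = 2 dB.
Before 10:1 compression the overshoot was 2 × 10 = 20 dB, so input = -6.4 + 20 = 13.6 dBu.

13.6 dBu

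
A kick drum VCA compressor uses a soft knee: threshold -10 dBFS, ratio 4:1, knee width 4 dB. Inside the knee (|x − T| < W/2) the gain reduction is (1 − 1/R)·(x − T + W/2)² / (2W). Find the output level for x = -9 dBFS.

x − T + W/2 = -9 − (-10) + 2 = 3.
GR = (1 − 1/4) × 3² / 8 = 0.75 × 9 / 8 = 0.84375 dB.
Output = -9 − 0.84375 = -9.84375 dBFS.

-9.84375 dBFS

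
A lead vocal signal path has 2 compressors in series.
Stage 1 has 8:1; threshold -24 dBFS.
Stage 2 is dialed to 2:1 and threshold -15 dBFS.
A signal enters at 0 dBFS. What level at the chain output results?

-21 dBFS

Stage 1: 0 dBFS is 24 dB over -24 dBFS; at 8:1 that becomes 3 dB over, giving -21 dBFS.
Stage 2: -21 dBFS ≤ -15 dBFS, so stage 2 doesn't engage; output -21 dBFS.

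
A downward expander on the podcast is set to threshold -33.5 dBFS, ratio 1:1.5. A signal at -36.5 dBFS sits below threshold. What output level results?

-38 dBFS

Undershoot = (-33.5) − (-36.5) = 3 dB.
At 1:1.5, that expands to 4.5 dB under threshold.
Output = -33.5 − 4.5 = -38 dBFS.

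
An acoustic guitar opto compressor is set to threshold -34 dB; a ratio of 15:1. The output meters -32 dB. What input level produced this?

That's 2 dB above the -34 dB threshold.
Input overshoot = R × output overshoot = 30 dB → input = -34 + 30 = -4 dB.

-4 dB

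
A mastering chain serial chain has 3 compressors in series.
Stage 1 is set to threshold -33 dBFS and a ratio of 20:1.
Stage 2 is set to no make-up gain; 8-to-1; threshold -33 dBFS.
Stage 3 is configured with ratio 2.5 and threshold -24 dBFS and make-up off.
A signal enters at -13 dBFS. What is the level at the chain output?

-32.875 dBFS

Stage 1: -13 dBFS is 20 dB over -33 dBFS; at 20:1 that becomes 1 dB over, giving -32 dBFS.
Stage 2: overshoot 1 dB → 1/8 = 0.125 dB → -32.875 dBFS.
Stage 3: -32.875 dBFS is at or below the -24 dBFS threshold — no compression; output -32.875 dBFS.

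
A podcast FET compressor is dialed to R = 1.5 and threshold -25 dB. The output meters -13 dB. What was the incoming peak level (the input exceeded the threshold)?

-7 dB

The compressed level sits -13 − (-25) = 12 dB over threshold.
Undo the ratio: input overshoot = 12 × 1.5 = 18 dB, giving input = -7 dB.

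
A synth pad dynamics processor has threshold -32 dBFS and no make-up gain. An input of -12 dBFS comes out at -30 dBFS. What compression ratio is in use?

10:1

Input overshoot = -12 − (-32) = 20 dB; output overshoot = -30 − (-32) = 2 dB.
Ratio = 20 / 2 = 10.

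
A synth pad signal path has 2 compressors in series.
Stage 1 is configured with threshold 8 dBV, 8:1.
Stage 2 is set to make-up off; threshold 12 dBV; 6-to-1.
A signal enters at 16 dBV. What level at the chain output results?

Stage 1: overshoot 8 dB → 8/8 = 1 dB → 9 dBV.
Stage 2: below threshold (9 ≤ 12); passes unchanged; output 9 dBV.

9 dBV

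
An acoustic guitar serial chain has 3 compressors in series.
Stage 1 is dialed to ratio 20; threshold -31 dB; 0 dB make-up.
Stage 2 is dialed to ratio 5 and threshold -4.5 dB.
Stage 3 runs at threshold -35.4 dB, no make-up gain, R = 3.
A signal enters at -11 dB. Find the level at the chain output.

Stage 1: -11 dB is 20 dB over -31 dB; at 20:1 that becomes 1 dB over, giving -30 dB.
Stage 2: below threshold (-30 ≤ -4.5); passes unchanged; output -30 dB.
Stage 3: overshoot 5.4 dB → 5.4/3 = 1.8 dB → -33.6 dB.

-33.6 dB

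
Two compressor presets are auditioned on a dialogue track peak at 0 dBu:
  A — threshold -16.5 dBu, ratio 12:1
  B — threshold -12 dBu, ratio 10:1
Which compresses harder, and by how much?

A, by 4.325 dB

A: overshoot 16.5 dB → output overshoot 1.375 dB → GR 15.125 dB.
B: overshoot 12 dB → output overshoot 1.2 dB → GR 10.8 dB.
A reduces 4.325 dB more.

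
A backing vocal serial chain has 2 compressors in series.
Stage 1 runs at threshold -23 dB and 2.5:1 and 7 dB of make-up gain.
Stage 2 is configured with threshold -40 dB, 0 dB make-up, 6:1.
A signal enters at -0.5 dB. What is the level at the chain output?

Stage 1: overshoot 22.5 dB → 22.5/2.5 = 9 dB → -14 dB; +7 dB make-up → -7 dB.
Stage 2: -7 dB is 33 dB over -40 dB; at 6:1 that becomes 5.5 dB over, giving -34.5 dB.

-34.5 dB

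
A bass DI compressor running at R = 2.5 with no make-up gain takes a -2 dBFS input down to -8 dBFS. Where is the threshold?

Gain reduction = -2 − (-8) = 6 dB; output overshoot = GR / (R − 1) = 6 / 1.5 = 4 dB.
Threshold = output − output overshoot = -8 − 4 = -12 dBFS.

-12 dBFS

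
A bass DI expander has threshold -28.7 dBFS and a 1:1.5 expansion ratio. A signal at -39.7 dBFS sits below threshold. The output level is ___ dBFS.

Below threshold, a 1:1.5 expander applies gain = (1.5−1)×(T − x) of attenuation.
(1.5−1) × 11 = 5.5 dB, so output = -39.7 − 5.5 = -45.2 dBFS.

-45.2 dBFS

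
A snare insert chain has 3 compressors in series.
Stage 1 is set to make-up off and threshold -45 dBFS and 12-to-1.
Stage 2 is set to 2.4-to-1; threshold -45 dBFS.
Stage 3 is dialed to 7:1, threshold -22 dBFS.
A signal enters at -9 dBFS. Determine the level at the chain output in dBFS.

Stage 1: overshoot 36 dB → 36/12 = 3 dB → -42 dBFS.
Stage 2: 3 dB above -45 dBFS, reduced 2.4:1 to 1.25 dB above → -43.75 dBFS.
Stage 3: below threshold (-43.75 ≤ -22); passes unchanged; output -43.75 dBFS.

-43.75 dBFS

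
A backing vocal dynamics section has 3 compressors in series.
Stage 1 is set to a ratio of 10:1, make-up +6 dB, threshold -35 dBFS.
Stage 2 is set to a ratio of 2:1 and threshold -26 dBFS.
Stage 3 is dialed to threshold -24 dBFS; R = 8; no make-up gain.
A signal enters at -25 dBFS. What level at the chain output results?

Stage 1: overshoot 10 dB → 10/10 = 1 dB → -34 dBFS; +6 dB make-up → -28 dBFS.
Stage 2: below threshold (-28 ≤ -26); passes unchanged; output -28 dBFS.
Stage 3: -28 dBFS ≤ -24 dBFS, so stage 3 doesn't engage; output -28 dBFS.

-28 dBFS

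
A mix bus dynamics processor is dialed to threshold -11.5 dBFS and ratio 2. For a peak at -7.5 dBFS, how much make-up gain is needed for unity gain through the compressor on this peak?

2 dB

Without make-up, output = threshold + overshoot/2 = -11.5 + 2 = -9.5 dBFS.
Gap to target: 2 dB.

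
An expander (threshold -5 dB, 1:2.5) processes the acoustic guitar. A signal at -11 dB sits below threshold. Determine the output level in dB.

The input is 6 dB below the -5 dB threshold.
A 1:2.5 expander multiplies undershoot by 2.5: 6 × 2.5 = 15 dB below threshold.
Output = -5 − 15 = -20 dB.

-20 dB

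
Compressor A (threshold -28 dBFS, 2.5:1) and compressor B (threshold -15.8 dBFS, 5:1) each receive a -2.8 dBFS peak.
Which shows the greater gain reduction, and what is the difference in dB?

A, by 4.72 dB

A: 25.2 dB over, compressed to 10.08 dB over, so 15.12 dB of GR.
B: 13 dB over, compressed to 2.6 dB over, so 10.4 dB of GR.
A reduces 4.72 dB more.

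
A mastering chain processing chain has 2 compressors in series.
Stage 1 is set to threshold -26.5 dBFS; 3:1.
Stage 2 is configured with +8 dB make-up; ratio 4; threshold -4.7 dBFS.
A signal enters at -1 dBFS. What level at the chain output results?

Stage 1: overshoot 25.5 dB → 25.5/3 = 8.5 dB → -18 dBFS.
Stage 2: -18 dBFS ≤ -4.7 dBFS, so stage 2 doesn't engage; make-up brings it to -10 dBFS.

-10 dBFS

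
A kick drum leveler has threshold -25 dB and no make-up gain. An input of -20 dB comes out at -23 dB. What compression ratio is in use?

Input overshoot = -20 − (-25) = 5 dB; output overshoot = -23 − (-25) = 2 dB.
Ratio = 5 / 2 = 2.5.

2.5:1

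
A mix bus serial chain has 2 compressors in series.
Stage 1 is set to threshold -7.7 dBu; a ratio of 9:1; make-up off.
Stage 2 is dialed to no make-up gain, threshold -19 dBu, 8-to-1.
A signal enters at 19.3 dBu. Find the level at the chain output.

-17.2125 dBu

Stage 1: 19.3 dBu is 27 dB over -7.7 dBu; at 9:1 that becomes 3 dB over, giving -4.7 dBu.
Stage 2: -4.7 dBu is 14.3 dB over -19 dBu; at 8:1 that becomes 1.7875 dB over, giving -17.2125 dBu.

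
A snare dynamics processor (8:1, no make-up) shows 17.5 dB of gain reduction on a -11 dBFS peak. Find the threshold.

Let T be the threshold. Output overshoot = (input overshoot)/R, so -28.5 − T = (-11 − T)/8.
8·(-28.5 − T) = -11 − T → 7·T = -228 − (-11) = -217.
T = -217/7 = -31 dBFS.

-31 dBFS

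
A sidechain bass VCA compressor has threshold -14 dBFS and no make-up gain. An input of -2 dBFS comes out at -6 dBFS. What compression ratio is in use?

Input overshoot = -2 − (-14) = 12 dB; output overshoot = -6 − (-14) = 8 dB.
Ratio = 12 / 8 = 1.5.

1.5:1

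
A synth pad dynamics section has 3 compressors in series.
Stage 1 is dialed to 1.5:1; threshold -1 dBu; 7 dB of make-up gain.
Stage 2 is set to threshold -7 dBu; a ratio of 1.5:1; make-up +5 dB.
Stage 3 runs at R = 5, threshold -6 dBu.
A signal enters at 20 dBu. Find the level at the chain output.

-1.6 dBu

Stage 1: overshoot 21 dB → 21/1.5 = 14 dB → 13 dBu; +7 dB make-up → 20 dBu.
Stage 2: 20 dBu is 27 dB over -7 dBu; at 1.5:1 that becomes 18 dB over, giving 11 dBu; +5 dB make-up → 16 dBu.
Stage 3: 22 dB above -6 dBu, reduced 5:1 to 4.4 dB above → -1.6 dBu.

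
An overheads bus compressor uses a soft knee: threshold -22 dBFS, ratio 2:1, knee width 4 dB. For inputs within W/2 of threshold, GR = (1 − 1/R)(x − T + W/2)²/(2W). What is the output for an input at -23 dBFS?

-23.0625 dBFS

x − T + W/2 = -23 − (-22) + 2 = 1.
GR = (1 − 1/2) × 1² / 8 = 0.5 × 1 / 8 = 0.0625 dB.
Output = -23 − 0.0625 = -23.0625 dBFS.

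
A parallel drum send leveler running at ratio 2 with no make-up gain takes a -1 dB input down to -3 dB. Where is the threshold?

-5 dB

Let T be the threshold. Output overshoot = (input overshoot)/R, so -3 − T = (-1 − T)/2.
2·(-3 − T) = -1 − T → 1·T = -6 − (-1) = -5.
T = -5/1 = -5 dB.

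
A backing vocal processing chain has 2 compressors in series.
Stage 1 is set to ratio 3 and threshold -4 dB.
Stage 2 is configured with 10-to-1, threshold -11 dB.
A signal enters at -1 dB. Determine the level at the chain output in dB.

-10.2 dB

Stage 1: overshoot 3 dB → 3/3 = 1 dB → -3 dB.
Stage 2: -3 dB is 8 dB over -11 dB; at 10:1 that becomes 0.8 dB over, giving -10.2 dB.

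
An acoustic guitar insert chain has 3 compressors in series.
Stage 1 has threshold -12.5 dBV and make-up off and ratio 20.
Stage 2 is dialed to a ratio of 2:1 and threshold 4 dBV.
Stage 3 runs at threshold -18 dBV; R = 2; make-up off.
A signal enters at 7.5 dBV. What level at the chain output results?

Stage 1: 7.5 dBV is 20 dB over -12.5 dBV; at 20:1 that becomes 1 dB over, giving -11.5 dBV.
Stage 2: -11.5 dBV is at or below the 4 dBV threshold — no compression; output -11.5 dBV.
Stage 3: 6.5 dB above -18 dBV, reduced 2:1 to 3.25 dB above → -14.75 dBV.

-14.75 dBV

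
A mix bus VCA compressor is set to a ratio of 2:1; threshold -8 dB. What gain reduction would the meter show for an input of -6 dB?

-6 dB exceeds the threshold by 2 dB.
A 2:1 ratio leaves 1 dB of that excess.
So the signal is attenuated by 2 − 1 = 1 dB.

1 dB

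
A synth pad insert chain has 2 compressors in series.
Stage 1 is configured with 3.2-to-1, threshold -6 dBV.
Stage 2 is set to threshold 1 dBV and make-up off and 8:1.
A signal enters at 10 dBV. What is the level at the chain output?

Stage 1: 16 dB above -6 dBV, reduced 3.2:1 to 5 dB above → -1 dBV.
Stage 2: below threshold (-1 ≤ 1); passes unchanged; output -1 dBV.

-1 dBV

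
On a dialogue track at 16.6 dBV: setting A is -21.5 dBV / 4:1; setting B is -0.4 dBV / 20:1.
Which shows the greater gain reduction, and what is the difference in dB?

A: GR = 38.1 − 38.1/4 = 28.575 dB.
B: GR = 17 − 17/20 = 16.15 dB.
Difference: 12.425 dB in favour of A.

A, by 12.425 dB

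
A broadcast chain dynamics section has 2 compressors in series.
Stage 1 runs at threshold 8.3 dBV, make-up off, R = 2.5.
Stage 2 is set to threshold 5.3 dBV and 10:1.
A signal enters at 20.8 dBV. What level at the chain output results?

6.1 dBV

Stage 1: 20.8 dBV is 12.5 dB over 8.3 dBV; at 2.5:1 that becomes 5 dB over, giving 13.3 dBV.
Stage 2: overshoot 8 dB → 8/10 = 0.8 dB → 6.1 dBV.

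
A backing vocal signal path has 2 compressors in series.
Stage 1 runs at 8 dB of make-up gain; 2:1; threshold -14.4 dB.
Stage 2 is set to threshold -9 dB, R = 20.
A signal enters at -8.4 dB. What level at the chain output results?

Stage 1: -8.4 dB is 6 dB over -14.4 dB; at 2:1 that becomes 3 dB over, giving -11.4 dB; +8 dB make-up → -3.4 dB.
Stage 2: 5.6 dB above -9 dB, reduced 20:1 to 0.28 dB above → -8.72 dB.

-8.72 dB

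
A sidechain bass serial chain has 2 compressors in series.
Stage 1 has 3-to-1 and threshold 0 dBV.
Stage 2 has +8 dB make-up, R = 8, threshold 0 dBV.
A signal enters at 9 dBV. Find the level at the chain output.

8.375 dBV

Stage 1: overshoot 9 dB → 9/3 = 3 dB → 3 dBV.
Stage 2: 3 dB above 0 dBV, reduced 8:1 to 0.375 dB above → 0.375 dBV; +8 dB make-up → 8.375 dBV.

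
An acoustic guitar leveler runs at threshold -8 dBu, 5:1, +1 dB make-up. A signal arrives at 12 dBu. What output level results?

-3 dBu

The input is 20 dB above the -8 dBu threshold.
5:1 compression reduces that to 20/5 = 4 dB over.
So the level is -8 + 4 = -4 dBu; make-up adds 1 dB, giving -3 dBu.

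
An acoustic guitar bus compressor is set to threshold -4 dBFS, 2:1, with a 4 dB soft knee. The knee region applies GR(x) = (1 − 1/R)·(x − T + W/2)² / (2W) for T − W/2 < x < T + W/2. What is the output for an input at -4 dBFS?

x − T + W/2 = -4 − (-4) + 2 = 2.
GR = (1 − 1/2) × 2² / 8 = 0.5 × 4 / 8 = 0.25 dB.
Output = -4 − 0.25 = -4.25 dBFS.

-4.25 dBFS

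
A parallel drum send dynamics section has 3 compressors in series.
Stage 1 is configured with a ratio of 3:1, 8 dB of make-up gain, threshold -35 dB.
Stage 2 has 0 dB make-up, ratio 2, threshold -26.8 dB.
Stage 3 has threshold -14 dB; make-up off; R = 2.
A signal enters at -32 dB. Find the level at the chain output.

Stage 1: 3 dB above -35 dB, reduced 3:1 to 1 dB above → -34 dB; +8 dB make-up → -26 dB.
Stage 2: -26 dB is 0.8 dB over -26.8 dB; at 2:1 that becomes 0.4 dB over, giving -26.4 dB.
Stage 3: -26.4 dB is at or below the -14 dB threshold — no compression; output -26.4 dB.

-26.4 dB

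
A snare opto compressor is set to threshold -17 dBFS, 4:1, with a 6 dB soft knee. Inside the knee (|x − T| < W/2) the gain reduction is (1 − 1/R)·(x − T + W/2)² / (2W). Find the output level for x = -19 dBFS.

x − T + W/2 = -19 − (-17) + 3 = 1.
GR = (1 − 1/4) × 1² / 12 = 0.75 × 1 / 12 = 0.0625 dB.
Output = -19 − 0.0625 = -19.0625 dBFS.

-19.0625 dBFS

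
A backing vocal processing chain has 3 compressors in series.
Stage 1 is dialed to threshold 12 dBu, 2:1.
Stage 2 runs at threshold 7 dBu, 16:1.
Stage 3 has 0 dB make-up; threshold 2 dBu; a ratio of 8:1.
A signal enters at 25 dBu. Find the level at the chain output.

2.714844 dBu

Stage 1: 13 dB above 12 dBu, reduced 2:1 to 6.5 dB above → 18.5 dBu.
Stage 2: overshoot 11.5 dB → 11.5/16 = 0.71875 dB → 7.71875 dBu.
Stage 3: overshoot 5.71875 dB → 5.71875/8 = 0.714844 dB → 2.714844 dBu.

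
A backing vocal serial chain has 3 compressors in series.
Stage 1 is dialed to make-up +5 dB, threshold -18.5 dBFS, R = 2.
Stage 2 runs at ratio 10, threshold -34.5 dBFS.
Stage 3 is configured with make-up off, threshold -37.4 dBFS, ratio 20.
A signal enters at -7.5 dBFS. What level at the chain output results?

-37.1225 dBFS

Stage 1: overshoot 11 dB → 11/2 = 5.5 dB → -13 dBFS; +5 dB make-up → -8 dBFS.
Stage 2: 26.5 dB above -34.5 dBFS, reduced 10:1 to 2.65 dB above → -31.85 dBFS.
Stage 3: -31.85 dBFS is 5.55 dB over -37.4 dBFS; at 20:1 that becomes 0.2775 dB over, giving -37.1225 dBFS.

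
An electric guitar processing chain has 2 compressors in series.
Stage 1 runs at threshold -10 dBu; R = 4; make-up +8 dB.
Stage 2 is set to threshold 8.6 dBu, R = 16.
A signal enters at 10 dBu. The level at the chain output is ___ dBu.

3 dBu

Stage 1: 20 dB above -10 dBu, reduced 4:1 to 5 dB above → -5 dBu; +8 dB make-up → 3 dBu.
Stage 2: below threshold (3 ≤ 8.6); passes unchanged; output 3 dBu.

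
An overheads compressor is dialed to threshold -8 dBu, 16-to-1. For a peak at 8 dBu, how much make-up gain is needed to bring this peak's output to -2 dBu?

Without make-up, output = threshold + overshoot/16 = -8 + 1 = -7 dBu.
Gap to target: 5 dB.

5 dB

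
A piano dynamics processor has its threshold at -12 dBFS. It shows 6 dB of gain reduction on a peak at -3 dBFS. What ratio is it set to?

3:1

Input overshoot = -3 − (-12) = 9 dB.
Output overshoot = 9 − 6 = 3 dB.
Ratio = input overshoot / output overshoot = 9 / 3 = 3.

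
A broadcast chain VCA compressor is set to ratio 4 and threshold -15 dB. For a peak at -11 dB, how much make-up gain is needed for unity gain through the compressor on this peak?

3 dB

Overshoot 4 dB → 4/4 = 1 dB after compression, so the compressed level is -15 + 1 = -14 dB.
Make-up = target − compressed = -11 − (-14) = 3 dB.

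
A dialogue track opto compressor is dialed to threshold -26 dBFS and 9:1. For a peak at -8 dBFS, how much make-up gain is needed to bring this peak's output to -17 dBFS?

7 dB

Without make-up, output = threshold + overshoot/9 = -26 + 2 = -24 dBFS.
Gap to target: 7 dB.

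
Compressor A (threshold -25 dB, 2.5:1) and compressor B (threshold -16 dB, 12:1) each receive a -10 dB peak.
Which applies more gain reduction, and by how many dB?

A: 15 dB over, compressed to 6 dB over, so 9 dB of GR.
B: 6 dB over, compressed to 0.5 dB over, so 5.5 dB of GR.
A reduces 3.5 dB more.

A, by 3.5 dB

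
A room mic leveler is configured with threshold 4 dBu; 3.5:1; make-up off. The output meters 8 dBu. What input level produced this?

That's 4 dB above the 4 dBu threshold.
Input overshoot = R × output overshoot = 14 dB → input = 4 + 14 = 18 dBu.

18 dBu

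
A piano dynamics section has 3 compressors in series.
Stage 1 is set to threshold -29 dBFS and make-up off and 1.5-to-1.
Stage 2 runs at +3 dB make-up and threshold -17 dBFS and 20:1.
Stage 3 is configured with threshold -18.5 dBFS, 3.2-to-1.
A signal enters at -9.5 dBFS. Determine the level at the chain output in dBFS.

Stage 1: overshoot 19.5 dB → 19.5/1.5 = 13 dB → -16 dBFS.
Stage 2: 1 dB above -17 dBFS, reduced 20:1 to 0.05 dB above → -16.95 dBFS; +3 dB make-up → -13.95 dBFS.
Stage 3: overshoot 4.55 dB → 4.55/3.2 = 1.421875 dB → -17.078125 dBFS.

-17.078125 dBFS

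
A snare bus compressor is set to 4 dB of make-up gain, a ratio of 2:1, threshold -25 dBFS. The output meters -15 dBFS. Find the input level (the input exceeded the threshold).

Before make-up, the level was -15 − 4 = -19 dBFS.
Post-compression overshoot = -19 − (-25) = 6 dB.
Input overshoot = R × output overshoot = 12 dB → input = -25 + 12 = -13 dBFS.

-13 dBFS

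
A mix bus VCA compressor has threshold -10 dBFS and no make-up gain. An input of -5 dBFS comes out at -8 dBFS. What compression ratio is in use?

Input overshoot = -5 − (-10) = 5 dB; output overshoot = -8 − (-10) = 2 dB.
Ratio = 5 / 2 = 2.5.

2.5:1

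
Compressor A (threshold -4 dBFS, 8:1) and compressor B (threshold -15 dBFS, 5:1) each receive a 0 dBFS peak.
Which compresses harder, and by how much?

A: 4 dB over, compressed to 0.5 dB over, so 3.5 dB of GR.
B: 15 dB over, compressed to 3 dB over, so 12 dB of GR.
B reduces 8.5 dB more.

B, by 8.5 dB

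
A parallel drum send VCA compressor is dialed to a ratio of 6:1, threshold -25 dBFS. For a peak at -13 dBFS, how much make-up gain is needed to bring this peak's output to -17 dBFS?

Overshoot 12 dB → 12/6 = 2 dB after compression, so the compressed level is -25 + 2 = -23 dBFS.
Make-up = target − compressed = -17 − (-23) = 6 dB.

6 dB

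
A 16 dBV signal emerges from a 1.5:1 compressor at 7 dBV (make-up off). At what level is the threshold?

Let T be the threshold. Output overshoot = (input overshoot)/R, so 7 − T = (16 − T)/1.5.
1.5·(7 − T) = 16 − T → 0.5·T = 10.5 − 16 = -5.5.
T = -5.5/0.5 = -11 dBV.

-11 dBV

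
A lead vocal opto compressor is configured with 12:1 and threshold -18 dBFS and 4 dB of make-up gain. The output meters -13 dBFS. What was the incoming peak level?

-6 dBFS

Before make-up, the level was -13 − 4 = -17 dBFS.
That's 1 dB above the -18 dBFS threshold.
Before 12:1 compression the overshoot was 1 × 12 = 12 dB, so input = -18 + 12 = -6 dBFS.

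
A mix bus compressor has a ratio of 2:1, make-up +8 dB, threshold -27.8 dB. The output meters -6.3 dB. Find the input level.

-0.8 dB

Before make-up, the level was -6.3 − 8 = -14.3 dB.
Post-compression overshoot = -14.3 − (-27.8) = 13.5 dB.
Before 2:1 compression the overshoot was 13.5 × 2 = 27 dB, so input = -27.8 + 27 = -0.8 dB.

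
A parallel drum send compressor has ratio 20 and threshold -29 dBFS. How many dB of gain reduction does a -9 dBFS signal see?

19 dB

Overshoot = -9 − (-29) = 20 dB.
At 20:1, output sits 20/20 = 1 dB above threshold.
Gain reduction = 20 − 1 = 19 dB.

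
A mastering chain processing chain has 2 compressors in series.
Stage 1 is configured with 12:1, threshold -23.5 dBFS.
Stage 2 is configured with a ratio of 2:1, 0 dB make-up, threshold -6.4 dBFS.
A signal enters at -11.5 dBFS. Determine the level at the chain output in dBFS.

-22.5 dBFS

Stage 1: overshoot 12 dB → 12/12 = 1 dB → -22.5 dBFS.
Stage 2: -22.5 dBFS is at or below the -6.4 dBFS threshold — no compression; output -22.5 dBFS.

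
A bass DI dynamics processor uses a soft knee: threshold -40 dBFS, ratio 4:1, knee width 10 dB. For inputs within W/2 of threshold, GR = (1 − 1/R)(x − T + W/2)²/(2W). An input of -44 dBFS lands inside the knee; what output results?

-44.0375 dBFS

x − T + W/2 = -44 − (-40) + 5 = 1.
GR = (1 − 1/4) × 1² / 20 = 0.75 × 1 / 20 = 0.0375 dB.
Output = -44 − 0.0375 = -44.0375 dBFS.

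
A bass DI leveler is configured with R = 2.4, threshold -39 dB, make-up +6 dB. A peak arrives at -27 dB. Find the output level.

-28 dB

The input is 12 dB above the -39 dB threshold.
At 2.4:1 the overshoot is divided by 2.4, leaving 5 dB above threshold.
That puts the output at -34 dB; make-up adds 6 dB, giving -28 dB.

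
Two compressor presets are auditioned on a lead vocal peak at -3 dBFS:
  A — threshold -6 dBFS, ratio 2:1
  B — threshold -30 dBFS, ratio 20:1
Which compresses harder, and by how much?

A: overshoot 3 dB → output overshoot 1.5 dB → GR 1.5 dB.
B: overshoot 27 dB → output overshoot 1.35 dB → GR 25.65 dB.
Difference: 24.15 dB in favour of B.

B, by 24.15 dB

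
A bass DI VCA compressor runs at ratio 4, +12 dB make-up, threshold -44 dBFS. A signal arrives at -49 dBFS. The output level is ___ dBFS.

-37 dBFS

-49 dBFS is 5 dB below the -44 dBFS threshold, so no gain reduction is applied.
Make-up gain adds 12 dB: -49 + 12 = -37 dBFS.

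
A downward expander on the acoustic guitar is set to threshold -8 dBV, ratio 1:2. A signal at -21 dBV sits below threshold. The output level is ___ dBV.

Below threshold, a 1:2 expander applies gain = (2−1)×(T − x) of attenuation.
(2−1) × 13 = 13 dB, so output = -21 − 13 = -34 dBV.

-34 dBV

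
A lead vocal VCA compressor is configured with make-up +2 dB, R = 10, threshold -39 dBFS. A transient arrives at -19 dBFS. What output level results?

-19 dBFS sits 20 dB over threshold.
The 20 dB excess becomes 2 dB after 10:1 reduction.
That puts the output at -37 dBFS; make-up adds 2 dB, giving -35 dBFS.

-35 dBFS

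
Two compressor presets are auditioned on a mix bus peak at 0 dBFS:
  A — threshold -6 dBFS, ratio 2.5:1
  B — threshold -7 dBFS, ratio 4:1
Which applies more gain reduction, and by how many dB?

B, by 1.65 dB

A: overshoot 6 dB → output overshoot 2.4 dB → GR 3.6 dB.
B: overshoot 7 dB → output overshoot 1.75 dB → GR 5.25 dB.
B applies 1.65 dB more gain reduction.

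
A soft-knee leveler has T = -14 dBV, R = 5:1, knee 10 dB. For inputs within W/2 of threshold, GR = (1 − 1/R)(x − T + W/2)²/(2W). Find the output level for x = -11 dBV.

x − T + W/2 = -11 − (-14) + 5 = 8.
GR = (1 − 1/5) × 8² / 20 = 0.8 × 64 / 20 = 2.56 dB.
Output = -11 − 2.56 = -13.56 dBV.

-13.56 dBV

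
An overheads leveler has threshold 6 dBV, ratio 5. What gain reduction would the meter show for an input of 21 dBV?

12 dB

Overshoot = 21 − 6 = 15 dB.
After 5:1 compression the overshoot becomes 15/5 = 3 dB.
GR = overshoot in − overshoot out = 15 − 3 = 12 dB.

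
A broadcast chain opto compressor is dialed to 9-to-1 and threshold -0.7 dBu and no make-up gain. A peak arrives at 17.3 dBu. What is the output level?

1.3 dBu

Overshoot: 17.3 − (-0.7) = 18 dB.
At 9:1 the overshoot is divided by 9, leaving 2 dB above threshold.
That puts the output at 1.3 dBu.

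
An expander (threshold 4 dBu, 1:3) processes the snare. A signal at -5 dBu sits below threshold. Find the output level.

Below threshold, a 1:3 expander applies gain = (3−1)×(T − x) of attenuation.
(3−1) × 9 = 18 dB, so output = -5 − 18 = -23 dBu.

-23 dBu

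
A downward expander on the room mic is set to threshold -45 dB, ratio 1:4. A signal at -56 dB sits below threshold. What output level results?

Below threshold, a 1:4 expander applies gain = (4−1)×(T − x) of attenuation.
(4−1) × 11 = 33 dB, so output = -56 − 33 = -89 dB.

-89 dB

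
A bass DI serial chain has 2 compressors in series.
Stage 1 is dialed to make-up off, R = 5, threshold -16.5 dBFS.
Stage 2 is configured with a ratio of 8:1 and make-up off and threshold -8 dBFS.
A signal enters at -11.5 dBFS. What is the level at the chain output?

Stage 1: 5 dB above -16.5 dBFS, reduced 5:1 to 1 dB above → -15.5 dBFS.
Stage 2: -15.5 dBFS ≤ -8 dBFS, so stage 2 doesn't engage; output -15.5 dBFS.

-15.5 dBFS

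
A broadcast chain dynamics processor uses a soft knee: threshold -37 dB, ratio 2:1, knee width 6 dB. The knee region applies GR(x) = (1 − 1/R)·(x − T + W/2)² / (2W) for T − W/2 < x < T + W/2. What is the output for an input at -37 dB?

x − T + W/2 = -37 − (-37) + 3 = 3.
GR = (1 − 1/2) × 3² / 12 = 0.5 × 9 / 12 = 0.375 dB.
Output = -37 − 0.375 = -37.375 dB.

-37.375 dB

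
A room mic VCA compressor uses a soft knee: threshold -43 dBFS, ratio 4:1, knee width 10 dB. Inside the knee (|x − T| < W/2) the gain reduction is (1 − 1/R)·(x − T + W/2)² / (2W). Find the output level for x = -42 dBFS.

-43.35 dBFS

x − T + W/2 = -42 − (-43) + 5 = 6.
GR = (1 − 1/4) × 6² / 20 = 0.75 × 36 / 20 = 1.35 dB.
Output = -42 − 1.35 = -43.35 dBFS.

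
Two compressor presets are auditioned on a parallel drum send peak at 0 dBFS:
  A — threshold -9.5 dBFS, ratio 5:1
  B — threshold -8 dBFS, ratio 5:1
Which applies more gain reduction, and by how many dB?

A, by 1.2 dB

A: 9.5 dB over, compressed to 1.9 dB over, so 7.6 dB of GR.
B: 8 dB over, compressed to 1.6 dB over, so 6.4 dB of GR.
A applies 1.2 dB more gain reduction.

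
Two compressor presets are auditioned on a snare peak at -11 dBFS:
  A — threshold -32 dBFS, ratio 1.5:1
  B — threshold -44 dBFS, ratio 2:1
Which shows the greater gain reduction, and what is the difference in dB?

A: overshoot 21 dB → output overshoot 14 dB → GR 7 dB.
B: overshoot 33 dB → output overshoot 16.5 dB → GR 16.5 dB.
Difference: 9.5 dB in favour of B.

B, by 9.5 dB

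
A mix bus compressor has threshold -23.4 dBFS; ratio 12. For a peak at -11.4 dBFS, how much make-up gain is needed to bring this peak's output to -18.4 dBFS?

Overshoot 12 dB → 12/12 = 1 dB after compression, so the compressed level is -23.4 + 1 = -22.4 dBFS.
Make-up = target − compressed = -18.4 − (-22.4) = 4 dB.

4 dB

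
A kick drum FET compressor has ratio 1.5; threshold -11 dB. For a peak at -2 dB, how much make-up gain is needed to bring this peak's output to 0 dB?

5 dB

The peak compresses to -11 + 9/1.5 = -5 dB.
To reach 0 dB requires 0 − (-5) = 5 dB of make-up.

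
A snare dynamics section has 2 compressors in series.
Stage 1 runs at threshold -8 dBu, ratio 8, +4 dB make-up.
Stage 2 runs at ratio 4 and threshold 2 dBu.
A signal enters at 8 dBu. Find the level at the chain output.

-2 dBu

Stage 1: 16 dB above -8 dBu, reduced 8:1 to 2 dB above → -6 dBu; +4 dB make-up → -2 dBu.
Stage 2: below threshold (-2 ≤ 2); passes unchanged; output -2 dBu.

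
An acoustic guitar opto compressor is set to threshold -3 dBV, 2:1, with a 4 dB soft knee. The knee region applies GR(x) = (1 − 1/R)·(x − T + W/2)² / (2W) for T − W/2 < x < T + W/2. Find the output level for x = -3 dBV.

x − T + W/2 = -3 − (-3) + 2 = 2.
GR = (1 − 1/2) × 2² / 8 = 0.5 × 4 / 8 = 0.25 dB.
Output = -3 − 0.25 = -3.25 dBV.

-3.25 dBV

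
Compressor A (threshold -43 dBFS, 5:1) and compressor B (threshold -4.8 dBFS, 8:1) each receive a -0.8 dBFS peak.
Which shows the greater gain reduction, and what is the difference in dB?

A: GR = 42.2 − 42.2/5 = 33.76 dB.
B: GR = 4 − 4/8 = 3.5 dB.
A applies 30.26 dB more gain reduction.

A, by 30.26 dB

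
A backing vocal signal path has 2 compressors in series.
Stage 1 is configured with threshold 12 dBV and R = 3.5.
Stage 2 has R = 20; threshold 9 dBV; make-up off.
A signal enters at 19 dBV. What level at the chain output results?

9.25 dBV

Stage 1: 7 dB above 12 dBV, reduced 3.5:1 to 2 dB above → 14 dBV.
Stage 2: 5 dB above 9 dBV, reduced 20:1 to 0.25 dB above → 9.25 dBV.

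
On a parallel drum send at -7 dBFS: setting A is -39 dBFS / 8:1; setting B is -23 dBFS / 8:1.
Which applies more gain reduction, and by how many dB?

A: 32 dB over, compressed to 4 dB over, so 28 dB of GR.
B: 16 dB over, compressed to 2 dB over, so 14 dB of GR.
Difference: 14 dB in favour of A.

A, by 14 dB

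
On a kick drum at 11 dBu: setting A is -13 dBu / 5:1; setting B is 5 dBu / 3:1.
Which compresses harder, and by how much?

A, by 15.2 dB

A: 24 dB over, compressed to 4.8 dB over, so 19.2 dB of GR.
B: 6 dB over, compressed to 2 dB over, so 4 dB of GR.
Difference: 15.2 dB in favour of A.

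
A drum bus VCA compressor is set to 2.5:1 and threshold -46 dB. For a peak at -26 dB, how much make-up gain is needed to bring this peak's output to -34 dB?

4 dB

The peak compresses to -46 + 20/2.5 = -38 dB.
To reach -34 dB requires -34 − (-38) = 4 dB of make-up.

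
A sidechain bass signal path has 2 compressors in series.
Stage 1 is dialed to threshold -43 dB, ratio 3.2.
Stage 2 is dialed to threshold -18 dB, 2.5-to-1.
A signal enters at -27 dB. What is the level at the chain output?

-38 dB

Stage 1: overshoot 16 dB → 16/3.2 = 5 dB → -38 dB.
Stage 2: below threshold (-38 ≤ -18); passes unchanged; output -38 dB.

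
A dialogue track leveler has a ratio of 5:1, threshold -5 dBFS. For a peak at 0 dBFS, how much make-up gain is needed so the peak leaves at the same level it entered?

Overshoot 5 dB → 5/5 = 1 dB after compression, so the compressed level is -5 + 1 = -4 dBFS.
Make-up = target − compressed = 0 − (-4) = 4 dB.

4 dB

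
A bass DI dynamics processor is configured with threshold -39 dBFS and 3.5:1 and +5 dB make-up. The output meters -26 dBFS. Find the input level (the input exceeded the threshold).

Stripping the +5 dB make-up gives -31 dBFS at the gain stage.
That's 8 dB above the -39 dBFS threshold.
Undo the ratio: input overshoot = 8 × 3.5 = 28 dB, giving input = -11 dBFS.

-11 dBFS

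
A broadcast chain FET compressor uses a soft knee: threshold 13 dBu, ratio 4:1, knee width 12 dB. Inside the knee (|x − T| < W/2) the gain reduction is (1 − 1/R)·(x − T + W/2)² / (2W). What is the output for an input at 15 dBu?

13 dBu

x − T + W/2 = 15 − 13 + 6 = 8.
GR = (1 − 1/4) × 8² / 24 = 0.75 × 64 / 24 = 2 dB.
Output = 15 − 2 = 13 dBu.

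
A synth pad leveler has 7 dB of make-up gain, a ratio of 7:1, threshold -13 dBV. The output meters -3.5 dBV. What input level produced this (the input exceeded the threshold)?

4.5 dBV

Before make-up, the level was -3.5 − 7 = -10.5 dBV.
That's 2.5 dB above the -13 dBV threshold.
Before 7:1 compression the overshoot was 2.5 × 7 = 17.5 dB, so input = -13 + 17.5 = 4.5 dBV.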